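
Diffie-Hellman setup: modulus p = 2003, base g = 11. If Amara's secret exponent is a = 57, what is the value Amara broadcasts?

1439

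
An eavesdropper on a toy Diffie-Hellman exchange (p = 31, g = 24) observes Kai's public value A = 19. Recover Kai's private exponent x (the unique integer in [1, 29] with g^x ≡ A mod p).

28

Try successive powers of 24 modulo 31:
24^1 ≡ 24
24^2 ≡ 18
24^3 ≡ 29
24^4 ≡ 14
24^5 ≡ 26
24^6 ≡ 4
24^7 ≡ 3
24^8 ≡ 10
24^9 ≡ 23
24^10 ≡ 25
24^11 ≡ 11
24^12 ≡ 16
24^13 ≡ 12
24^14 ≡ 9
24^15 ≡ 30
24^16 ≡ 7
24^17 ≡ 13
24^18 ≡ 2
24^19 ≡ 17
24^20 ≡ 5
24^21 ≡ 27
24^22 ≡ 28
24^23 ≡ 21
24^24 ≡ 8
24^25 ≡ 6
24^26 ≡ 20
24^27 ≡ 15
24^28 ≡ 19
Found: x = 28.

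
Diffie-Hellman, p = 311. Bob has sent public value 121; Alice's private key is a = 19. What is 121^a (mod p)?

89

Shared key K = 121^19 mod 311.
121^1 ≡ 121 (mod 311)
121^2 = (121^1)^2 ≡ 121^2 = 14641 ≡ 24 (mod 311)
121^4 = (121^2)^2 ≡ 24^2 = 576 ≡ 265 (mod 311)
121^8 = (121^4)^2 ≡ 265^2 = 70225 ≡ 250 (mod 311)
121^16 = (121^8)^2 ≡ 250^2 = 62500 ≡ 300 (mod 311)
121^19 = 121^16 · 121^2 · 121^1 ≡ 300 · 24 · 121 ≡ 89 (mod 311).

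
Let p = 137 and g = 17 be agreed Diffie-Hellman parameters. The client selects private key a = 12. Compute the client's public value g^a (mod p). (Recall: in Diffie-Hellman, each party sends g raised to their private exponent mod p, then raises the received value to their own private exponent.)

34

Public value = 17^12 (mod 137).
17^1 ≡ 17 (mod 137)
17^2 = (17^1)^2 ≡ 17^2 = 289 ≡ 15 (mod 137)
17^4 = (17^2)^2 ≡ 15^2 = 225 ≡ 88 (mod 137)
17^8 = (17^4)^2 ≡ 88^2 = 7744 ≡ 72 (mod 137)
17^12 = 17^8 · 17^4 ≡ 72 · 88 ≡ 34 (mod 137).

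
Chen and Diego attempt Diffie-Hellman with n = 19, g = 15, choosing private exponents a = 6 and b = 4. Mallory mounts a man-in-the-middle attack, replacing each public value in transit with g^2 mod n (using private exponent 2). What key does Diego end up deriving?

5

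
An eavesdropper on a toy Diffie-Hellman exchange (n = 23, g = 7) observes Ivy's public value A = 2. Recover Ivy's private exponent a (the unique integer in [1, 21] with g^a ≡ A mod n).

14

Try successive powers of 7 modulo 23:
7^1 ≡ 7
7^2 ≡ 3
7^3 ≡ 21
7^4 ≡ 9
7^5 ≡ 17
7^6 ≡ 4
7^7 ≡ 5
7^8 ≡ 12
7^9 ≡ 15
7^10 ≡ 13
7^11 ≡ 22
7^12 ≡ 16
7^13 ≡ 20
7^14 ≡ 2
Found: a = 14.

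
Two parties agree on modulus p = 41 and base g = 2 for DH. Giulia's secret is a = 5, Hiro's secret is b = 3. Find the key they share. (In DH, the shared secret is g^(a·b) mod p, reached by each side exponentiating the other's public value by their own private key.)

9

Hiro sends B = g^b mod p = 2^3 mod 41.
2^1 ≡ 2 (mod 41)
2^2 = (2^1)^2 ≡ 2^2 = 4 ≡ 4 (mod 41)
2^3 = 2^2 · 2^1 ≡ 4 · 2 ≡ 8 (mod 41).
So B = 8. Giulia then computes K = B^a mod p = 8^5 mod 41.
8^1 ≡ 8 (mod 41)
8^2 = (8^1)^2 ≡ 8^2 = 64 ≡ 23 (mod 41)
8^4 = (8^2)^2 ≡ 23^2 = 529 ≡ 37 (mod 41)
8^5 = 8^4 · 8^1 ≡ 37 · 8 ≡ 9 (mod 41).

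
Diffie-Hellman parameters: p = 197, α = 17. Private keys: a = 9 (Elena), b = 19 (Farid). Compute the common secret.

Farid sends B = α^b mod p = 17^19 mod 197.
17^1 ≡ 17 (mod 197)
17^2 = (17^1)^2 ≡ 17^2 = 289 ≡ 92 (mod 197)
17^4 = (17^2)^2 ≡ 92^2 = 8464 ≡ 190 (mod 197)
17^8 = (17^4)^2 ≡ 190^2 = 36100 ≡ 49 (mod 197)
17^16 = (17^8)^2 ≡ 49^2 = 2401 ≡ 37 (mod 197)
17^19 = 17^16 · 17^2 · 17^1 ≡ 37 · 92 · 17 ≡ 147 (mod 197).
So B = 147. Elena then computes K = B^a mod p = 147^9 mod 197.
147^1 ≡ 147 (mod 197)
147^2 = (147^1)^2 ≡ 147^2 = 21609 ≡ 136 (mod 197)
147^4 = (147^2)^2 ≡ 136^2 = 18496 ≡ 175 (mod 197)
147^8 = (147^4)^2 ≡ 175^2 = 30625 ≡ 90 (mod 197)
147^9 = 147^8 · 147^1 ≡ 90 · 147 ≡ 31 (mod 197).

31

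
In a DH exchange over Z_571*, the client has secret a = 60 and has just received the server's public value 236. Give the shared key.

Shared key K = 236^60 mod 571.
236^1 ≡ 236 (mod 571)
236^2 = (236^1)^2 ≡ 236^2 = 55696 ≡ 309 (mod 571)
236^4 = (236^2)^2 ≡ 309^2 = 95481 ≡ 124 (mod 571)
236^8 = (236^4)^2 ≡ 124^2 = 15376 ≡ 530 (mod 571)
236^16 = (236^8)^2 ≡ 530^2 = 280900 ≡ 539 (mod 571)
236^32 = (236^16)^2 ≡ 539^2 = 290521 ≡ 453 (mod 571)
236^60 = 236^32 · 236^16 · 236^8 · 236^4 ≡ 453 · 539 · 530 · 124 ≡ 407 (mod 571).

407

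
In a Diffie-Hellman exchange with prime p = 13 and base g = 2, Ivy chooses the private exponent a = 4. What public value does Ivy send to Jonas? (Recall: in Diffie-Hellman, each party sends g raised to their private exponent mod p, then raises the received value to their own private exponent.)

3

Public value = 2^4 (mod 13).
2^1 ≡ 2 (mod 13)
2^2 = (2^1)^2 ≡ 2^2 = 4 ≡ 4 (mod 13)
2^4 = (2^2)^2 ≡ 4^2 = 16 ≡ 3 (mod 13)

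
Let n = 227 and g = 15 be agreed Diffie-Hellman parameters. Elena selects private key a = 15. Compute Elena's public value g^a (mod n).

123

Public value = 15^15 (mod 227).
15^1 ≡ 15 (mod 227)
15^2 = (15^1)^2 ≡ 15^2 = 225 ≡ 225 (mod 227)
15^4 = (15^2)^2 ≡ 225^2 = 50625 ≡ 4 (mod 227)
15^8 = (15^4)^2 ≡ 4^2 = 16 ≡ 16 (mod 227)
15^15 = 15^8 · 15^4 · 15^2 · 15^1 ≡ 16 · 4 · 225 · 15 ≡ 123 (mod 227).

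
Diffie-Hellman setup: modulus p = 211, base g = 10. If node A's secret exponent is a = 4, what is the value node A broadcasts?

83

Public value = 10^4 mod 211.
10^1 ≡ 10 (mod 211)
10^2 = (10^1)^2 ≡ 10^2 = 100 ≡ 100 (mod 211)
10^4 = (10^2)^2 ≡ 100^2 = 10000 ≡ 83 (mod 211)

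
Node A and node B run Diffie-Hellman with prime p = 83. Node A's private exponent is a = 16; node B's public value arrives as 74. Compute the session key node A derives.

Shared key K = 74^16 mod 83.
74^1 ≡ 74 (mod 83)
74^2 = (74^1)^2 ≡ 74^2 = 5476 ≡ 81 (mod 83)
74^4 = (74^2)^2 ≡ 81^2 = 6561 ≡ 4 (mod 83)
74^8 = (74^4)^2 ≡ 4^2 = 16 ≡ 16 (mod 83)
74^16 = (74^8)^2 ≡ 16^2 = 256 ≡ 7 (mod 83)

7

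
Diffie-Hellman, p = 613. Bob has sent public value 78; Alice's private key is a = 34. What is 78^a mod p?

Shared key K = 78^34 mod 613.
78^1 ≡ 78 (mod 613)
78^2 = (78^1)^2 ≡ 78^2 = 6084 ≡ 567 (mod 613)
78^4 = (78^2)^2 ≡ 567^2 = 321489 ≡ 277 (mod 613)
78^8 = (78^4)^2 ≡ 277^2 = 76729 ≡ 104 (mod 613)
78^16 = (78^8)^2 ≡ 104^2 = 10816 ≡ 395 (mod 613)
78^32 = (78^16)^2 ≡ 395^2 = 156025 ≡ 323 (mod 613)
78^34 = 78^32 · 78^2 ≡ 323 · 567 ≡ 467 (mod 613).

467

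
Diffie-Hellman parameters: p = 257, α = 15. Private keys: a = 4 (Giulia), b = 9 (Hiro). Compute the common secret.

Giulia sends A = α^a mod p = 15^4 mod 257.
15^1 ≡ 15 (mod 257)
15^2 = (15^1)^2 ≡ 15^2 = 225 ≡ 225 (mod 257)
15^4 = (15^2)^2 ≡ 225^2 = 50625 ≡ 253 (mod 257)
So A = 253. Hiro then computes K = A^b mod p = 253^9 mod 257.
253^1 ≡ 253 (mod 257)
253^2 = (253^1)^2 ≡ 253^2 = 64009 ≡ 16 (mod 257)
253^4 = (253^2)^2 ≡ 16^2 = 256 ≡ 256 (mod 257)
253^8 = (253^4)^2 ≡ 256^2 = 65536 ≡ 1 (mod 257)
253^9 = 253^8 · 253^1 ≡ 1 · 253 ≡ 253 (mod 257).

253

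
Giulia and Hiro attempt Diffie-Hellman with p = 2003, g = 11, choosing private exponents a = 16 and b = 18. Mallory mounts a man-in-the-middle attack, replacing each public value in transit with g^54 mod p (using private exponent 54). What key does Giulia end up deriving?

Giulia receives Mallory's public value M = 11^54 mod 2003 instead of the honest one.
11^1 ≡ 11 (mod 2003)
11^2 = (11^1)^2 ≡ 11^2 = 121 ≡ 121 (mod 2003)
11^4 = (11^2)^2 ≡ 121^2 = 14641 ≡ 620 (mod 2003)
11^8 = (11^4)^2 ≡ 620^2 = 384400 ≡ 1827 (mod 2003)
11^16 = (11^8)^2 ≡ 1827^2 = 3337929 ≡ 931 (mod 2003)
11^32 = (11^16)^2 ≡ 931^2 = 866761 ≡ 1465 (mod 2003)
11^54 = 11^32 · 11^16 · 11^4 · 11^2 ≡ 1465 · 931 · 620 · 121 ≡ 1825 (mod 2003).
So M = 1825. Giulia computes K = M^16 mod 2003.
1825^1 ≡ 1825 (mod 2003)
1825^2 = (1825^1)^2 ≡ 1825^2 = 3330625 ≡ 1639 (mod 2003)
1825^4 = (1825^2)^2 ≡ 1639^2 = 2686321 ≡ 298 (mod 2003)
1825^8 = (1825^4)^2 ≡ 298^2 = 88804 ≡ 672 (mod 2003)
1825^16 = (1825^8)^2 ≡ 672^2 = 451584 ≡ 909 (mod 2003)

909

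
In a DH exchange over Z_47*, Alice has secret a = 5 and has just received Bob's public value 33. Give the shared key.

44

Shared key K = 33^5 mod 47.
33^1 ≡ 33 (mod 47)
33^2 = (33^1)^2 ≡ 33^2 = 1089 ≡ 8 (mod 47)
33^4 = (33^2)^2 ≡ 8^2 = 64 ≡ 17 (mod 47)
33^5 = 33^4 · 33^1 ≡ 17 · 33 ≡ 44 (mod 47).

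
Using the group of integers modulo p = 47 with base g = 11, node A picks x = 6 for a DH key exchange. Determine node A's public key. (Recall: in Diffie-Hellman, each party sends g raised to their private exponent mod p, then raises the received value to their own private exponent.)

Public value = 11^6 (mod 47).
11^1 ≡ 11 (mod 47)
11^2 = (11^1)^2 ≡ 11^2 = 121 ≡ 27 (mod 47)
11^4 = (11^2)^2 ≡ 27^2 = 729 ≡ 24 (mod 47)
11^6 = 11^4 · 11^2 ≡ 24 · 27 ≡ 37 (mod 47).

37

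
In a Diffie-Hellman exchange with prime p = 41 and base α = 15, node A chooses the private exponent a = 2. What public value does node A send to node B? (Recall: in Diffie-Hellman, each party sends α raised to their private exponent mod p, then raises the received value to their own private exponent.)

Public value = 15^{2} \pmod{41}.
15^1 ≡ 15 (mod 41)
15^2 = (15^1)^2 ≡ 15^2 = 225 ≡ 20 (mod 41)

20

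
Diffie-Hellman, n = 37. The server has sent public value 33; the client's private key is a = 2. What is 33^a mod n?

16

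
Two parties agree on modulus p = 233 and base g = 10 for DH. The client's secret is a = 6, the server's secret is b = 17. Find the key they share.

112

The client sends A = g^a mod p = 10^6 mod 233.
10^1 ≡ 10 (mod 233)
10^2 = (10^1)^2 ≡ 10^2 = 100 ≡ 100 (mod 233)
10^4 = (10^2)^2 ≡ 100^2 = 10000 ≡ 214 (mod 233)
10^6 = 10^4 · 10^2 ≡ 214 · 100 ≡ 197 (mod 233).
So A = 197. The server then computes K = A^b mod p = 197^17 mod 233.
197^1 ≡ 197 (mod 233)
197^2 = (197^1)^2 ≡ 197^2 = 38809 ≡ 131 (mod 233)
197^4 = (197^2)^2 ≡ 131^2 = 17161 ≡ 152 (mod 233)
197^8 = (197^4)^2 ≡ 152^2 = 23104 ≡ 37 (mod 233)
197^16 = (197^8)^2 ≡ 37^2 = 1369 ≡ 204 (mod 233)
197^17 = 197^16 · 197^1 ≡ 204 · 197 ≡ 112 (mod 233).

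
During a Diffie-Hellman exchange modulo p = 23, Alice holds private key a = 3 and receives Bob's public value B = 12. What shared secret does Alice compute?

3

Shared key K = 12^3 mod 23.
12^1 ≡ 12 (mod 23)
12^2 = (12^1)^2 ≡ 12^2 = 144 ≡ 6 (mod 23)
12^3 = 12^2 · 12^1 ≡ 6 · 12 ≡ 3 (mod 23).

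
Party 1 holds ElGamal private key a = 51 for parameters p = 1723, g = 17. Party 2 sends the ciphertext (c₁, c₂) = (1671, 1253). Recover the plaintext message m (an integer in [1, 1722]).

Shared mask s = c₁^a mod p = 1671^51 mod 1723.
1671^1 ≡ 1671 (mod 1723)
1671^2 = (1671^1)^2 ≡ 1671^2 = 2792241 ≡ 981 (mod 1723)
1671^4 = (1671^2)^2 ≡ 981^2 = 962361 ≡ 927 (mod 1723)
1671^8 = (1671^4)^2 ≡ 927^2 = 859329 ≡ 1275 (mod 1723)
1671^16 = (1671^8)^2 ≡ 1275^2 = 1625625 ≡ 836 (mod 1723)
1671^32 = (1671^16)^2 ≡ 836^2 = 698896 ≡ 1081 (mod 1723)
1671^51 = 1671^32 · 1671^16 · 1671^2 · 1671^1 ≡ 1081 · 836 · 981 · 1671 ≡ 1695 (mod 1723).
So s = 1695; s⁻¹ ≡ 923 (mod 1723).
m = c₂ · s⁻¹ mod 1723 = 1253 · 923 mod 1723 = 386.

386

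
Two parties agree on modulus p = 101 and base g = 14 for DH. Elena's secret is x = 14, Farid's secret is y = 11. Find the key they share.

36

Farid sends B = g^y mod p = 14^11 mod 101.
14^1 ≡ 14 (mod 101)
14^2 = (14^1)^2 ≡ 14^2 = 196 ≡ 95 (mod 101)
14^4 = (14^2)^2 ≡ 95^2 = 9025 ≡ 36 (mod 101)
14^8 = (14^4)^2 ≡ 36^2 = 1296 ≡ 84 (mod 101)
14^11 = 14^8 · 14^2 · 14^1 ≡ 84 · 95 · 14 ≡ 14 (mod 101).
So B = 14. Elena then computes K = B^x mod p = 14^14 mod 101.
14^1 ≡ 14 (mod 101)
14^2 = (14^1)^2 ≡ 14^2 = 196 ≡ 95 (mod 101)
14^4 = (14^2)^2 ≡ 95^2 = 9025 ≡ 36 (mod 101)
14^8 = (14^4)^2 ≡ 36^2 = 1296 ≡ 84 (mod 101)
14^14 = 14^8 · 14^4 · 14^2 ≡ 84 · 36 · 95 ≡ 36 (mod 101).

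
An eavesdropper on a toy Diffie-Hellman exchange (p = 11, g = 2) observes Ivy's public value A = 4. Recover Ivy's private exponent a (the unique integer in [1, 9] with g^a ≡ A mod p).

2

Try successive powers of 2 modulo 11:
2^1 ≡ 2
2^2 ≡ 4
Found: a = 2.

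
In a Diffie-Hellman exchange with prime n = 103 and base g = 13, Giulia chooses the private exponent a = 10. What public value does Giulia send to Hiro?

Public value = 13^{10} \pmod{103}.
13^1 ≡ 13 (mod 103)
13^2 = (13^1)^2 ≡ 13^2 = 169 ≡ 66 (mod 103)
13^4 = (13^2)^2 ≡ 66^2 = 4356 ≡ 30 (mod 103)
13^8 = (13^4)^2 ≡ 30^2 = 900 ≡ 76 (mod 103)
13^10 = 13^8 · 13^2 ≡ 76 · 66 ≡ 72 (mod 103).

72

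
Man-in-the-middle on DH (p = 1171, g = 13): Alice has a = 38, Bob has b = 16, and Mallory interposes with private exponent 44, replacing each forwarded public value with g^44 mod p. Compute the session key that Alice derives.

Alice receives Mallory's public value M = 13^44 mod 1171 instead of the honest one.
13^1 ≡ 13 (mod 1171)
13^2 = (13^1)^2 ≡ 13^2 = 169 ≡ 169 (mod 1171)
13^4 = (13^2)^2 ≡ 169^2 = 28561 ≡ 457 (mod 1171)
13^8 = (13^4)^2 ≡ 457^2 = 208849 ≡ 411 (mod 1171)
13^16 = (13^8)^2 ≡ 411^2 = 168921 ≡ 297 (mod 1171)
13^32 = (13^16)^2 ≡ 297^2 = 88209 ≡ 384 (mod 1171)
13^44 = 13^32 · 13^8 · 13^4 ≡ 384 · 411 · 457 ≡ 165 (mod 1171).
So M = 165. Alice computes K = M^38 mod 1171.
165^1 ≡ 165 (mod 1171)
165^2 = (165^1)^2 ≡ 165^2 = 27225 ≡ 292 (mod 1171)
165^4 = (165^2)^2 ≡ 292^2 = 85264 ≡ 952 (mod 1171)
165^8 = (165^4)^2 ≡ 952^2 = 906304 ≡ 1121 (mod 1171)
165^16 = (165^8)^2 ≡ 1121^2 = 1256641 ≡ 158 (mod 1171)
165^32 = (165^16)^2 ≡ 158^2 = 24964 ≡ 373 (mod 1171)
165^38 = 165^32 · 165^4 · 165^2 ≡ 373 · 952 · 292 ≡ 666 (mod 1171).

666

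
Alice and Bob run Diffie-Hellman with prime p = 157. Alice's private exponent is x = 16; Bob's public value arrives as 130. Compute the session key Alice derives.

99

Shared key K = 130^16 mod 157.
130^1 ≡ 130 (mod 157)
130^2 = (130^1)^2 ≡ 130^2 = 16900 ≡ 101 (mod 157)
130^4 = (130^2)^2 ≡ 101^2 = 10201 ≡ 153 (mod 157)
130^8 = (130^4)^2 ≡ 153^2 = 23409 ≡ 16 (mod 157)
130^16 = (130^8)^2 ≡ 16^2 = 256 ≡ 99 (mod 157)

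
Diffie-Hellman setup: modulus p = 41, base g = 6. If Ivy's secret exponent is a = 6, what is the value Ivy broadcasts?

39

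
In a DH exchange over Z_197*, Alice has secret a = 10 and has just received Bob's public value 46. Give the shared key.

155

Shared key K = 46^10 mod 197.
46^1 ≡ 46 (mod 197)
46^2 = (46^1)^2 ≡ 46^2 = 2116 ≡ 146 (mod 197)
46^4 = (46^2)^2 ≡ 146^2 = 21316 ≡ 40 (mod 197)
46^8 = (46^4)^2 ≡ 40^2 = 1600 ≡ 24 (mod 197)
46^10 = 46^8 · 46^2 ≡ 24 · 146 ≡ 155 (mod 197).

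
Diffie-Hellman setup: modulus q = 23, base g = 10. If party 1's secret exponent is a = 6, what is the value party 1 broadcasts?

6

Public value = 10^6 mod 23.
10^1 ≡ 10 (mod 23)
10^2 = (10^1)^2 ≡ 10^2 = 100 ≡ 8 (mod 23)
10^4 = (10^2)^2 ≡ 8^2 = 64 ≡ 18 (mod 23)
10^6 = 10^4 · 10^2 ≡ 18 · 8 ≡ 6 (mod 23).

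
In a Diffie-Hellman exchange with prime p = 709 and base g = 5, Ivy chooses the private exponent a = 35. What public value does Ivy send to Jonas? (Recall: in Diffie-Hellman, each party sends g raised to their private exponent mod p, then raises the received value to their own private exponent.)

182

Public value = 5^35 mod 709.
5^1 ≡ 5 (mod 709)
5^2 = (5^1)^2 ≡ 5^2 = 25 ≡ 25 (mod 709)
5^4 = (5^2)^2 ≡ 25^2 = 625 ≡ 625 (mod 709)
5^8 = (5^4)^2 ≡ 625^2 = 390625 ≡ 675 (mod 709)
5^16 = (5^8)^2 ≡ 675^2 = 455625 ≡ 447 (mod 709)
5^32 = (5^16)^2 ≡ 447^2 = 199809 ≡ 580 (mod 709)
5^35 = 5^32 · 5^2 · 5^1 ≡ 580 · 25 · 5 ≡ 182 (mod 709).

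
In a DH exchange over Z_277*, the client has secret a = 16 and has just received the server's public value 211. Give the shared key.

84

Shared key K = 211^16 mod 277.
211^1 ≡ 211 (mod 277)
211^2 = (211^1)^2 ≡ 211^2 = 44521 ≡ 201 (mod 277)
211^4 = (211^2)^2 ≡ 201^2 = 40401 ≡ 236 (mod 277)
211^8 = (211^4)^2 ≡ 236^2 = 55696 ≡ 19 (mod 277)
211^16 = (211^8)^2 ≡ 19^2 = 361 ≡ 84 (mod 277)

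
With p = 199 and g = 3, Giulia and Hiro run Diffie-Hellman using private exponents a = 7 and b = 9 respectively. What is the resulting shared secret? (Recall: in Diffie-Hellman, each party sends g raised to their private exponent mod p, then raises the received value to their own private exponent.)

85

Hiro sends B = g^b mod p = 3^9 mod 199.
3^1 ≡ 3 (mod 199)
3^2 = (3^1)^2 ≡ 3^2 = 9 ≡ 9 (mod 199)
3^4 = (3^2)^2 ≡ 9^2 = 81 ≡ 81 (mod 199)
3^8 = (3^4)^2 ≡ 81^2 = 6561 ≡ 193 (mod 199)
3^9 = 3^8 · 3^1 ≡ 193 · 3 ≡ 181 (mod 199).
So B = 181. Giulia then computes K = B^a mod p = 181^7 mod 199.
181^1 ≡ 181 (mod 199)
181^2 = (181^1)^2 ≡ 181^2 = 32761 ≡ 125 (mod 199)
181^4 = (181^2)^2 ≡ 125^2 = 15625 ≡ 103 (mod 199)
181^7 = 181^4 · 181^2 · 181^1 ≡ 103 · 125 · 181 ≡ 85 (mod 199).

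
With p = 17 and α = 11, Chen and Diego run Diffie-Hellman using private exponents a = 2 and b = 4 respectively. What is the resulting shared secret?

16

Chen sends A = α^a mod p = 11^2 mod 17.
11^1 ≡ 11 (mod 17)
11^2 = (11^1)^2 ≡ 11^2 = 121 ≡ 2 (mod 17)
So A = 2. Diego then computes K = A^b mod p = 2^4 mod 17.
2^1 ≡ 2 (mod 17)
2^2 = (2^1)^2 ≡ 2^2 = 4 ≡ 4 (mod 17)
2^4 = (2^2)^2 ≡ 4^2 = 16 ≡ 16 (mod 17)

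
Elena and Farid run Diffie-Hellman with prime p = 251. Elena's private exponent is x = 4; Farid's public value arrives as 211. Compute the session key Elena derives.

Shared key K = 211^4 mod 251.
211^1 ≡ 211 (mod 251)
211^2 = (211^1)^2 ≡ 211^2 = 44521 ≡ 94 (mod 251)
211^4 = (211^2)^2 ≡ 94^2 = 8836 ≡ 51 (mod 251)

51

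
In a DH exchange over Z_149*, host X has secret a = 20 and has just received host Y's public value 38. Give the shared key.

37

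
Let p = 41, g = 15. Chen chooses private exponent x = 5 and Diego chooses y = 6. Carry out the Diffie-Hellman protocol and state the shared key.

Chen sends A = g^x mod p = 15^5 mod 41.
15^1 ≡ 15 (mod 41)
15^2 = (15^1)^2 ≡ 15^2 = 225 ≡ 20 (mod 41)
15^4 = (15^2)^2 ≡ 20^2 = 400 ≡ 31 (mod 41)
15^5 = 15^4 · 15^1 ≡ 31 · 15 ≡ 14 (mod 41).
So A = 14. Diego then computes K = A^y mod p = 14^6 mod 41.
14^1 ≡ 14 (mod 41)
14^2 = (14^1)^2 ≡ 14^2 = 196 ≡ 32 (mod 41)
14^4 = (14^2)^2 ≡ 32^2 = 1024 ≡ 40 (mod 41)
14^6 = 14^4 · 14^2 ≡ 40 · 32 ≡ 9 (mod 41).

9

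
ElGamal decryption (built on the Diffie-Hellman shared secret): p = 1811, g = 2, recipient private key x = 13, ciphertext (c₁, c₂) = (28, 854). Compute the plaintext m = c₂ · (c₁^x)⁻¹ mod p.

Shared mask s = c₁^x mod p = 28^13 mod 1811.
28^1 ≡ 28 (mod 1811)
28^2 = (28^1)^2 ≡ 28^2 = 784 ≡ 784 (mod 1811)
28^4 = (28^2)^2 ≡ 784^2 = 614656 ≡ 727 (mod 1811)
28^8 = (28^4)^2 ≡ 727^2 = 528529 ≡ 1528 (mod 1811)
28^13 = 28^8 · 28^4 · 28^1 ≡ 1528 · 727 · 28 ≡ 43 (mod 1811).
So s = 43; s⁻¹ ≡ 716 (mod 1811).
m = c₂ · s⁻¹ mod 1811 = 854 · 716 mod 1811 = 1157.

1157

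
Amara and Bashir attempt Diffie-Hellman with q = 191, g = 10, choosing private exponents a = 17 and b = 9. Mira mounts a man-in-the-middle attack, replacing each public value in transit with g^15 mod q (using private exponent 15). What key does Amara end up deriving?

Amara receives Mira's public value M = 10^15 mod 191 instead of the honest one.
10^1 ≡ 10 (mod 191)
10^2 = (10^1)^2 ≡ 10^2 = 100 ≡ 100 (mod 191)
10^4 = (10^2)^2 ≡ 100^2 = 10000 ≡ 68 (mod 191)
10^8 = (10^4)^2 ≡ 68^2 = 4624 ≡ 40 (mod 191)
10^15 = 10^8 · 10^4 · 10^2 · 10^1 ≡ 40 · 68 · 100 · 10 ≡ 160 (mod 191).
So M = 160. Amara computes K = M^17 mod 191.
160^1 ≡ 160 (mod 191)
160^2 = (160^1)^2 ≡ 160^2 = 25600 ≡ 6 (mod 191)
160^4 = (160^2)^2 ≡ 6^2 = 36 ≡ 36 (mod 191)
160^8 = (160^4)^2 ≡ 36^2 = 1296 ≡ 150 (mod 191)
160^16 = (160^8)^2 ≡ 150^2 = 22500 ≡ 153 (mod 191)
160^17 = 160^16 · 160^1 ≡ 153 · 160 ≡ 32 (mod 191).

32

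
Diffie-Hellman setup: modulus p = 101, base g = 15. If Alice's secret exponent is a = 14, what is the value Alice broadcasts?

4

Public value = 15^14 mod 101.
15^1 ≡ 15 (mod 101)
15^2 = (15^1)^2 ≡ 15^2 = 225 ≡ 23 (mod 101)
15^4 = (15^2)^2 ≡ 23^2 = 529 ≡ 24 (mod 101)
15^8 = (15^4)^2 ≡ 24^2 = 576 ≡ 71 (mod 101)
15^14 = 15^8 · 15^4 · 15^2 ≡ 71 · 24 · 23 ≡ 4 (mod 101).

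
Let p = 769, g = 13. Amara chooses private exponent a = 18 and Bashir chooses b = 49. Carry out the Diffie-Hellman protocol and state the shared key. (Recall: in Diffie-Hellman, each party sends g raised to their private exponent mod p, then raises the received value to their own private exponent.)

Amara sends A = g^a mod p = 13^18 mod 769.
13^1 ≡ 13 (mod 769)
13^2 = (13^1)^2 ≡ 13^2 = 169 ≡ 169 (mod 769)
13^4 = (13^2)^2 ≡ 169^2 = 28561 ≡ 108 (mod 769)
13^8 = (13^4)^2 ≡ 108^2 = 11664 ≡ 129 (mod 769)
13^16 = (13^8)^2 ≡ 129^2 = 16641 ≡ 492 (mod 769)
13^18 = 13^16 · 13^2 ≡ 492 · 169 ≡ 96 (mod 769).
So A = 96. Bashir then computes K = A^b mod p = 96^49 mod 769.
96^1 ≡ 96 (mod 769)
96^2 = (96^1)^2 ≡ 96^2 = 9216 ≡ 757 (mod 769)
96^4 = (96^2)^2 ≡ 757^2 = 573049 ≡ 144 (mod 769)
96^8 = (96^4)^2 ≡ 144^2 = 20736 ≡ 742 (mod 769)
96^16 = (96^8)^2 ≡ 742^2 = 550564 ≡ 729 (mod 769)
96^32 = (96^16)^2 ≡ 729^2 = 531441 ≡ 62 (mod 769)
96^49 = 96^32 · 96^16 · 96^1 ≡ 62 · 729 · 96 ≡ 310 (mod 769).

310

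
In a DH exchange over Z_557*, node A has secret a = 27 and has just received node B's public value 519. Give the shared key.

353

Shared key K = 519^27 mod 557.
519^1 ≡ 519 (mod 557)
519^2 = (519^1)^2 ≡ 519^2 = 269361 ≡ 330 (mod 557)
519^4 = (519^2)^2 ≡ 330^2 = 108900 ≡ 285 (mod 557)
519^8 = (519^4)^2 ≡ 285^2 = 81225 ≡ 460 (mod 557)
519^16 = (519^8)^2 ≡ 460^2 = 211600 ≡ 497 (mod 557)
519^27 = 519^16 · 519^8 · 519^2 · 519^1 ≡ 497 · 460 · 330 · 519 ≡ 353 (mod 557).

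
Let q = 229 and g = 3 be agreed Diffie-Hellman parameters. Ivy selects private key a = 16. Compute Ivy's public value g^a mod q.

217

Public value = 3^16 mod 229.
3^1 ≡ 3 (mod 229)
3^2 = (3^1)^2 ≡ 3^2 = 9 ≡ 9 (mod 229)
3^4 = (3^2)^2 ≡ 9^2 = 81 ≡ 81 (mod 229)
3^8 = (3^4)^2 ≡ 81^2 = 6561 ≡ 149 (mod 229)
3^16 = (3^8)^2 ≡ 149^2 = 22201 ≡ 217 (mod 229)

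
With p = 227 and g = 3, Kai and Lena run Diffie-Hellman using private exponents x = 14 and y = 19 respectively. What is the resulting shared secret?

Kai sends A = g^x mod p = 3^14 mod 227.
3^1 ≡ 3 (mod 227)
3^2 = (3^1)^2 ≡ 3^2 = 9 ≡ 9 (mod 227)
3^4 = (3^2)^2 ≡ 9^2 = 81 ≡ 81 (mod 227)
3^8 = (3^4)^2 ≡ 81^2 = 6561 ≡ 205 (mod 227)
3^14 = 3^8 · 3^4 · 3^2 ≡ 205 · 81 · 9 ≡ 79 (mod 227).
So A = 79. Lena then computes K = A^y mod p = 79^19 mod 227.
79^1 ≡ 79 (mod 227)
79^2 = (79^1)^2 ≡ 79^2 = 6241 ≡ 112 (mod 227)
79^4 = (79^2)^2 ≡ 112^2 = 12544 ≡ 59 (mod 227)
79^8 = (79^4)^2 ≡ 59^2 = 3481 ≡ 76 (mod 227)
79^16 = (79^8)^2 ≡ 76^2 = 5776 ≡ 101 (mod 227)
79^19 = 79^16 · 79^2 · 79^1 ≡ 101 · 112 · 79 ≡ 176 (mod 227).

176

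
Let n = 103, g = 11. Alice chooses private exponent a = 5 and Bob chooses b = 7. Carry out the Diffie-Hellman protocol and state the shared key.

101

Bob sends B = g^b mod n = 11^7 mod 103.
11^1 ≡ 11 (mod 103)
11^2 = (11^1)^2 ≡ 11^2 = 121 ≡ 18 (mod 103)
11^4 = (11^2)^2 ≡ 18^2 = 324 ≡ 15 (mod 103)
11^7 = 11^4 · 11^2 · 11^1 ≡ 15 · 18 · 11 ≡ 86 (mod 103).
So B = 86. Alice then computes K = B^a mod n = 86^5 mod 103.
86^1 ≡ 86 (mod 103)
86^2 = (86^1)^2 ≡ 86^2 = 7396 ≡ 83 (mod 103)
86^4 = (86^2)^2 ≡ 83^2 = 6889 ≡ 91 (mod 103)
86^5 = 86^4 · 86^1 ≡ 91 · 86 ≡ 101 (mod 103).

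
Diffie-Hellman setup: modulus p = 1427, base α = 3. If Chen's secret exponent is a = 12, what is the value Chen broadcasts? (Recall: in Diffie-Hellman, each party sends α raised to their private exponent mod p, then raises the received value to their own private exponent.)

597

Public value = 3^12 mod 1427.
3^1 ≡ 3 (mod 1427)
3^2 = (3^1)^2 ≡ 3^2 = 9 ≡ 9 (mod 1427)
3^4 = (3^2)^2 ≡ 9^2 = 81 ≡ 81 (mod 1427)
3^8 = (3^4)^2 ≡ 81^2 = 6561 ≡ 853 (mod 1427)
3^12 = 3^8 · 3^4 ≡ 853 · 81 ≡ 597 (mod 1427).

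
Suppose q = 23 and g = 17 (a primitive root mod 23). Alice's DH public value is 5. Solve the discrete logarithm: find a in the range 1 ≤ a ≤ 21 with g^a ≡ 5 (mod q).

19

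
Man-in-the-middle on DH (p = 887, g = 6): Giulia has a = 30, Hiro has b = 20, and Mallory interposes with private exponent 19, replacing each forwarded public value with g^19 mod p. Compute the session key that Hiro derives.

274

Hiro receives Mallory's public value M = 6^19 mod 887 instead of the honest one.
6^1 ≡ 6 (mod 887)
6^2 = (6^1)^2 ≡ 6^2 = 36 ≡ 36 (mod 887)
6^4 = (6^2)^2 ≡ 36^2 = 1296 ≡ 409 (mod 887)
6^8 = (6^4)^2 ≡ 409^2 = 167281 ≡ 525 (mod 887)
6^16 = (6^8)^2 ≡ 525^2 = 275625 ≡ 655 (mod 887)
6^19 = 6^16 · 6^2 · 6^1 ≡ 655 · 36 · 6 ≡ 447 (mod 887).
So M = 447. Hiro computes K = M^20 mod 887.
447^1 ≡ 447 (mod 887)
447^2 = (447^1)^2 ≡ 447^2 = 199809 ≡ 234 (mod 887)
447^4 = (447^2)^2 ≡ 234^2 = 54756 ≡ 649 (mod 887)
447^8 = (447^4)^2 ≡ 649^2 = 421201 ≡ 763 (mod 887)
447^16 = (447^8)^2 ≡ 763^2 = 582169 ≡ 297 (mod 887)
447^20 = 447^16 · 447^4 ≡ 297 · 649 ≡ 274 (mod 887).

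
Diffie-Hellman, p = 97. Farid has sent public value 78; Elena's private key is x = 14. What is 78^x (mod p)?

Shared key K = 78^14 mod 97.
78^1 ≡ 78 (mod 97)
78^2 = (78^1)^2 ≡ 78^2 = 6084 ≡ 70 (mod 97)
78^4 = (78^2)^2 ≡ 70^2 = 4900 ≡ 50 (mod 97)
78^8 = (78^4)^2 ≡ 50^2 = 2500 ≡ 75 (mod 97)
78^14 = 78^8 · 78^4 · 78^2 ≡ 75 · 50 · 70 ≡ 18 (mod 97).

18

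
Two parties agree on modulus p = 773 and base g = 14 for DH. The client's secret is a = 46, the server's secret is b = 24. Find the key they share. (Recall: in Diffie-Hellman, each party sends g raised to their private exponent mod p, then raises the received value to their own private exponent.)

The server sends B = g^b mod p = 14^24 mod 773.
14^1 ≡ 14 (mod 773)
14^2 = (14^1)^2 ≡ 14^2 = 196 ≡ 196 (mod 773)
14^4 = (14^2)^2 ≡ 196^2 = 38416 ≡ 539 (mod 773)
14^8 = (14^4)^2 ≡ 539^2 = 290521 ≡ 646 (mod 773)
14^16 = (14^8)^2 ≡ 646^2 = 417316 ≡ 669 (mod 773)
14^24 = 14^16 · 14^8 ≡ 669 · 646 ≡ 67 (mod 773).
So B = 67. The client then computes K = B^a mod p = 67^46 mod 773.
67^1 ≡ 67 (mod 773)
67^2 = (67^1)^2 ≡ 67^2 = 4489 ≡ 624 (mod 773)
67^4 = (67^2)^2 ≡ 624^2 = 389376 ≡ 557 (mod 773)
67^8 = (67^4)^2 ≡ 557^2 = 310249 ≡ 276 (mod 773)
67^16 = (67^8)^2 ≡ 276^2 = 76176 ≡ 422 (mod 773)
67^32 = (67^16)^2 ≡ 422^2 = 178084 ≡ 294 (mod 773)
67^46 = 67^32 · 67^8 · 67^4 · 67^2 ≡ 294 · 276 · 557 · 624 ≡ 511 (mod 773).

511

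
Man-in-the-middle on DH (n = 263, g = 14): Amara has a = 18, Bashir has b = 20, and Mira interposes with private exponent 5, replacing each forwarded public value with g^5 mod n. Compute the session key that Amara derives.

Amara receives Mira's public value M = 14^5 mod 263 instead of the honest one.
14^1 ≡ 14 (mod 263)
14^2 = (14^1)^2 ≡ 14^2 = 196 ≡ 196 (mod 263)
14^4 = (14^2)^2 ≡ 196^2 = 38416 ≡ 18 (mod 263)
14^5 = 14^4 · 14^1 ≡ 18 · 14 ≡ 252 (mod 263).
So M = 252. Amara computes K = M^18 mod 263.
252^1 ≡ 252 (mod 263)
252^2 = (252^1)^2 ≡ 252^2 = 63504 ≡ 121 (mod 263)
252^4 = (252^2)^2 ≡ 121^2 = 14641 ≡ 176 (mod 263)
252^8 = (252^4)^2 ≡ 176^2 = 30976 ≡ 205 (mod 263)
252^16 = (252^8)^2 ≡ 205^2 = 42025 ≡ 208 (mod 263)
252^18 = 252^16 · 252^2 ≡ 208 · 121 ≡ 183 (mod 263).

183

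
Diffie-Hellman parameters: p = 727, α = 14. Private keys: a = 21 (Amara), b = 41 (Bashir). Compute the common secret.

597

Amara sends A = α^a mod p = 14^21 mod 727.
14^1 ≡ 14 (mod 727)
14^2 = (14^1)^2 ≡ 14^2 = 196 ≡ 196 (mod 727)
14^4 = (14^2)^2 ≡ 196^2 = 38416 ≡ 612 (mod 727)
14^8 = (14^4)^2 ≡ 612^2 = 374544 ≡ 139 (mod 727)
14^16 = (14^8)^2 ≡ 139^2 = 19321 ≡ 419 (mod 727)
14^21 = 14^16 · 14^4 · 14^1 ≡ 419 · 612 · 14 ≡ 66 (mod 727).
So A = 66. Bashir then computes K = A^b mod p = 66^41 mod 727.
66^1 ≡ 66 (mod 727)
66^2 = (66^1)^2 ≡ 66^2 = 4356 ≡ 721 (mod 727)
66^4 = (66^2)^2 ≡ 721^2 = 519841 ≡ 36 (mod 727)
66^8 = (66^4)^2 ≡ 36^2 = 1296 ≡ 569 (mod 727)
66^16 = (66^8)^2 ≡ 569^2 = 323761 ≡ 246 (mod 727)
66^32 = (66^16)^2 ≡ 246^2 = 60516 ≡ 175 (mod 727)
66^41 = 66^32 · 66^8 · 66^1 ≡ 175 · 569 · 66 ≡ 597 (mod 727).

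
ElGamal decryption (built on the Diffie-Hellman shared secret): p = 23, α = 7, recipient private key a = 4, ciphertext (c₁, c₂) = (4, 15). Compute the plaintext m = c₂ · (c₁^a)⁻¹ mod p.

5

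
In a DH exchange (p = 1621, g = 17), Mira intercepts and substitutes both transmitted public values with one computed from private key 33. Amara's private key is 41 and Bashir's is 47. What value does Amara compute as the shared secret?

Amara receives Mira's public value M = 17^33 mod 1621 instead of the honest one.
17^1 ≡ 17 (mod 1621)
17^2 = (17^1)^2 ≡ 17^2 = 289 ≡ 289 (mod 1621)
17^4 = (17^2)^2 ≡ 289^2 = 83521 ≡ 850 (mod 1621)
17^8 = (17^4)^2 ≡ 850^2 = 722500 ≡ 1155 (mod 1621)
17^16 = (17^8)^2 ≡ 1155^2 = 1334025 ≡ 1563 (mod 1621)
17^32 = (17^16)^2 ≡ 1563^2 = 2442969 ≡ 122 (mod 1621)
17^33 = 17^32 · 17^1 ≡ 122 · 17 ≡ 453 (mod 1621).
So M = 453. Amara computes K = M^41 mod 1621.
453^1 ≡ 453 (mod 1621)
453^2 = (453^1)^2 ≡ 453^2 = 205209 ≡ 963 (mod 1621)
453^4 = (453^2)^2 ≡ 963^2 = 927369 ≡ 157 (mod 1621)
453^8 = (453^4)^2 ≡ 157^2 = 24649 ≡ 334 (mod 1621)
453^16 = (453^8)^2 ≡ 334^2 = 111556 ≡ 1328 (mod 1621)
453^32 = (453^16)^2 ≡ 1328^2 = 1763584 ≡ 1557 (mod 1621)
453^41 = 453^32 · 453^8 · 453^1 ≡ 1557 · 334 · 453 ≡ 526 (mod 1621).

526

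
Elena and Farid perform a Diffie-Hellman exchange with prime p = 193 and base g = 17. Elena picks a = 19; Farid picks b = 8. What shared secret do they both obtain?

7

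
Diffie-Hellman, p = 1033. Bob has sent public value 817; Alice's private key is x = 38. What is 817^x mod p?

Shared key K = 817^38 mod 1033.
817^1 ≡ 817 (mod 1033)
817^2 = (817^1)^2 ≡ 817^2 = 667489 ≡ 171 (mod 1033)
817^4 = (817^2)^2 ≡ 171^2 = 29241 ≡ 317 (mod 1033)
817^8 = (817^4)^2 ≡ 317^2 = 100489 ≡ 288 (mod 1033)
817^16 = (817^8)^2 ≡ 288^2 = 82944 ≡ 304 (mod 1033)
817^32 = (817^16)^2 ≡ 304^2 = 92416 ≡ 479 (mod 1033)
817^38 = 817^32 · 817^4 · 817^2 ≡ 479 · 317 · 171 ≡ 698 (mod 1033).

698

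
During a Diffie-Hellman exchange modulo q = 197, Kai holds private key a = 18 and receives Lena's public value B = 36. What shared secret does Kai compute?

191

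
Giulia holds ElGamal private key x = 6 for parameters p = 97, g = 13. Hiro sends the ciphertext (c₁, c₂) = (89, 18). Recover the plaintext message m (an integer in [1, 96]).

12

Shared mask s = c₁^x mod p = 89^6 mod 97.
89^1 ≡ 89 (mod 97)
89^2 = (89^1)^2 ≡ 89^2 = 7921 ≡ 64 (mod 97)
89^4 = (89^2)^2 ≡ 64^2 = 4096 ≡ 22 (mod 97)
89^6 = 89^4 · 89^2 ≡ 22 · 64 ≡ 50 (mod 97).
So s = 50; s⁻¹ ≡ 33 (mod 97).
m = c₂ · s⁻¹ mod 97 = 18 · 33 mod 97 = 12.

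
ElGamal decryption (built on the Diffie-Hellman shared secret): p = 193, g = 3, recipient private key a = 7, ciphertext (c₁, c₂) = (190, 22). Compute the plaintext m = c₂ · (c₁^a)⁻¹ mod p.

66

Shared mask s = c₁^a mod p = 190^7 mod 193.
190^1 ≡ 190 (mod 193)
190^2 = (190^1)^2 ≡ 190^2 = 36100 ≡ 9 (mod 193)
190^4 = (190^2)^2 ≡ 9^2 = 81 ≡ 81 (mod 193)
190^7 = 190^4 · 190^2 · 190^1 ≡ 81 · 9 · 190 ≡ 129 (mod 193).
So s = 129; s⁻¹ ≡ 3 (mod 193).
m = c₂ · s⁻¹ mod 193 = 22 · 3 mod 193 = 66.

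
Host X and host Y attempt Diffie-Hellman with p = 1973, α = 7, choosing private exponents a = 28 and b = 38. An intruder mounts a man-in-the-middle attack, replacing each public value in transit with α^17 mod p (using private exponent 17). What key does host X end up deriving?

Host X receives an intruder's public value M = 7^17 mod 1973 instead of the honest one.
7^1 ≡ 7 (mod 1973)
7^2 = (7^1)^2 ≡ 7^2 = 49 ≡ 49 (mod 1973)
7^4 = (7^2)^2 ≡ 49^2 = 2401 ≡ 428 (mod 1973)
7^8 = (7^4)^2 ≡ 428^2 = 183184 ≡ 1668 (mod 1973)
7^16 = (7^8)^2 ≡ 1668^2 = 2782224 ≡ 294 (mod 1973)
7^17 = 7^16 · 7^1 ≡ 294 · 7 ≡ 85 (mod 1973).
So M = 85. Host X computes K = M^28 mod 1973.
85^1 ≡ 85 (mod 1973)
85^2 = (85^1)^2 ≡ 85^2 = 7225 ≡ 1306 (mod 1973)
85^4 = (85^2)^2 ≡ 1306^2 = 1705636 ≡ 964 (mod 1973)
85^8 = (85^4)^2 ≡ 964^2 = 929296 ≡ 13 (mod 1973)
85^16 = (85^8)^2 ≡ 13^2 = 169 ≡ 169 (mod 1973)
85^28 = 85^16 · 85^8 · 85^4 ≡ 169 · 13 · 964 ≡ 879 (mod 1973).

879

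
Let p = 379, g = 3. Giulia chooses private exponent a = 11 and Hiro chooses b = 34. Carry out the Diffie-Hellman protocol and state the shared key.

248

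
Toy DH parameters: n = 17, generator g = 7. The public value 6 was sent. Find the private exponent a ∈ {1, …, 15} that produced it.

Try successive powers of 7 modulo 17:
7^1 ≡ 7
7^2 ≡ 15
7^3 ≡ 3
7^4 ≡ 4
7^5 ≡ 11
7^6 ≡ 9
7^7 ≡ 12
7^8 ≡ 16
7^9 ≡ 10
7^10 ≡ 2
7^11 ≡ 14
7^12 ≡ 13
7^13 ≡ 6
Found: a = 13.

13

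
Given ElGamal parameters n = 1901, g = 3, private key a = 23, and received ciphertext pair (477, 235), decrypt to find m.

Shared mask s = c₁^a mod n = 477^23 mod 1901.
477^1 ≡ 477 (mod 1901)
477^2 = (477^1)^2 ≡ 477^2 = 227529 ≡ 1310 (mod 1901)
477^4 = (477^2)^2 ≡ 1310^2 = 1716100 ≡ 1398 (mod 1901)
477^8 = (477^4)^2 ≡ 1398^2 = 1954404 ≡ 176 (mod 1901)
477^16 = (477^8)^2 ≡ 176^2 = 30976 ≡ 560 (mod 1901)
477^23 = 477^16 · 477^4 · 477^2 · 477^1 ≡ 560 · 1398 · 1310 · 477 ≡ 1191 (mod 1901).
So s = 1191; s⁻¹ ≡ 83 (mod 1901).
m = c₂ · s⁻¹ mod 1901 = 235 · 83 mod 1901 = 495.

495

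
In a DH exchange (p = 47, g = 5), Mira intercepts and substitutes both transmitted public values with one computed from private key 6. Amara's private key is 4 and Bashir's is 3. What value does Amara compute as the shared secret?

Amara receives Mira's public value M = 5^6 mod 47 instead of the honest one.
5^1 ≡ 5 (mod 47)
5^2 = (5^1)^2 ≡ 5^2 = 25 ≡ 25 (mod 47)
5^4 = (5^2)^2 ≡ 25^2 = 625 ≡ 14 (mod 47)
5^6 = 5^4 · 5^2 ≡ 14 · 25 ≡ 21 (mod 47).
So M = 21. Amara computes K = M^4 mod 47.
21^1 ≡ 21 (mod 47)
21^2 = (21^1)^2 ≡ 21^2 = 441 ≡ 18 (mod 47)
21^4 = (21^2)^2 ≡ 18^2 = 324 ≡ 42 (mod 47)

42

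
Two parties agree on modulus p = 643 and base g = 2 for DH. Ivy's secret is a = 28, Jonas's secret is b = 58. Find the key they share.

Jonas sends B = g^b mod p = 2^58 mod 643.
2^1 ≡ 2 (mod 643)
2^2 = (2^1)^2 ≡ 2^2 = 4 ≡ 4 (mod 643)
2^4 = (2^2)^2 ≡ 4^2 = 16 ≡ 16 (mod 643)
2^8 = (2^4)^2 ≡ 16^2 = 256 ≡ 256 (mod 643)
2^16 = (2^8)^2 ≡ 256^2 = 65536 ≡ 593 (mod 643)
2^32 = (2^16)^2 ≡ 593^2 = 351649 ≡ 571 (mod 643)
2^58 = 2^32 · 2^16 · 2^8 · 2^2 ≡ 571 · 593 · 256 · 4 ≡ 81 (mod 643).
So B = 81. Ivy then computes K = B^a mod p = 81^28 mod 643.
81^1 ≡ 81 (mod 643)
81^2 = (81^1)^2 ≡ 81^2 = 6561 ≡ 131 (mod 643)
81^4 = (81^2)^2 ≡ 131^2 = 17161 ≡ 443 (mod 643)
81^8 = (81^4)^2 ≡ 443^2 = 196249 ≡ 134 (mod 643)
81^16 = (81^8)^2 ≡ 134^2 = 17956 ≡ 595 (mod 643)
81^28 = 81^16 · 81^8 · 81^4 ≡ 595 · 134 · 443 ≡ 400 (mod 643).

400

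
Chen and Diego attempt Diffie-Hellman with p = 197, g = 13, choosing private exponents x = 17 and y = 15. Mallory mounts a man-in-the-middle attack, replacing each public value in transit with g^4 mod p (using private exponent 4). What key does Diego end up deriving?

Diego receives Mallory's public value M = 13^4 mod 197 instead of the honest one.
13^1 ≡ 13 (mod 197)
13^2 = (13^1)^2 ≡ 13^2 = 169 ≡ 169 (mod 197)
13^4 = (13^2)^2 ≡ 169^2 = 28561 ≡ 193 (mod 197)
So M = 193. Diego computes K = M^15 mod 197.
193^1 ≡ 193 (mod 197)
193^2 = (193^1)^2 ≡ 193^2 = 37249 ≡ 16 (mod 197)
193^4 = (193^2)^2 ≡ 16^2 = 256 ≡ 59 (mod 197)
193^8 = (193^4)^2 ≡ 59^2 = 3481 ≡ 132 (mod 197)
193^15 = 193^8 · 193^4 · 193^2 · 193^1 ≡ 132 · 59 · 16 · 193 ≡ 175 (mod 197).

175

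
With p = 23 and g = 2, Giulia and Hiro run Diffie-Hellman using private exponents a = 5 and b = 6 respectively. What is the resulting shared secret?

Giulia sends A = g^a mod p = 2^5 mod 23.
2^1 ≡ 2 (mod 23)
2^2 = (2^1)^2 ≡ 2^2 = 4 ≡ 4 (mod 23)
2^4 = (2^2)^2 ≡ 4^2 = 16 ≡ 16 (mod 23)
2^5 = 2^4 · 2^1 ≡ 16 · 2 ≡ 9 (mod 23).
So A = 9. Hiro then computes K = A^b mod p = 9^6 mod 23.
9^1 ≡ 9 (mod 23)
9^2 = (9^1)^2 ≡ 9^2 = 81 ≡ 12 (mod 23)
9^4 = (9^2)^2 ≡ 12^2 = 144 ≡ 6 (mod 23)
9^6 = 9^4 · 9^2 ≡ 6 · 12 ≡ 3 (mod 23).

3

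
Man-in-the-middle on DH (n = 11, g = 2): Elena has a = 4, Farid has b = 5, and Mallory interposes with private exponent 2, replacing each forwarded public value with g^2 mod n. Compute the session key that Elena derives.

3

Elena receives Mallory's public value M = 2^2 mod 11 instead of the honest one.
2^1 ≡ 2 (mod 11)
2^2 = (2^1)^2 ≡ 2^2 = 4 ≡ 4 (mod 11)
So M = 4. Elena computes K = M^4 mod 11.
4^1 ≡ 4 (mod 11)
4^2 = (4^1)^2 ≡ 4^2 = 16 ≡ 5 (mod 11)
4^4 = (4^2)^2 ≡ 5^2 = 25 ≡ 3 (mod 11)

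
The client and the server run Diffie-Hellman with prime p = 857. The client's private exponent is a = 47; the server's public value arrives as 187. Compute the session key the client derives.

30

Shared key K = 187^47 mod 857.
187^1 ≡ 187 (mod 857)
187^2 = (187^1)^2 ≡ 187^2 = 34969 ≡ 689 (mod 857)
187^4 = (187^2)^2 ≡ 689^2 = 474721 ≡ 800 (mod 857)
187^8 = (187^4)^2 ≡ 800^2 = 640000 ≡ 678 (mod 857)
187^16 = (187^8)^2 ≡ 678^2 = 459684 ≡ 332 (mod 857)
187^32 = (187^16)^2 ≡ 332^2 = 110224 ≡ 528 (mod 857)
187^47 = 187^32 · 187^8 · 187^4 · 187^2 · 187^1 ≡ 528 · 678 · 800 · 689 · 187 ≡ 30 (mod 857).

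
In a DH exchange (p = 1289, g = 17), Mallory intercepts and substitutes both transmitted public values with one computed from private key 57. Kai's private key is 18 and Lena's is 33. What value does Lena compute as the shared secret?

391

Lena receives Mallory's public value M = 17^57 mod 1289 instead of the honest one.
17^1 ≡ 17 (mod 1289)
17^2 = (17^1)^2 ≡ 17^2 = 289 ≡ 289 (mod 1289)
17^4 = (17^2)^2 ≡ 289^2 = 83521 ≡ 1025 (mod 1289)
17^8 = (17^4)^2 ≡ 1025^2 = 1050625 ≡ 90 (mod 1289)
17^16 = (17^8)^2 ≡ 90^2 = 8100 ≡ 366 (mod 1289)
17^32 = (17^16)^2 ≡ 366^2 = 133956 ≡ 1189 (mod 1289)
17^57 = 17^32 · 17^16 · 17^8 · 17^1 ≡ 1189 · 366 · 90 · 17 ≡ 27 (mod 1289).
So M = 27. Lena computes K = M^33 mod 1289.
27^1 ≡ 27 (mod 1289)
27^2 = (27^1)^2 ≡ 27^2 = 729 ≡ 729 (mod 1289)
27^4 = (27^2)^2 ≡ 729^2 = 531441 ≡ 373 (mod 1289)
27^8 = (27^4)^2 ≡ 373^2 = 139129 ≡ 1206 (mod 1289)
27^16 = (27^8)^2 ≡ 1206^2 = 1454436 ≡ 444 (mod 1289)
27^32 = (27^16)^2 ≡ 444^2 = 197136 ≡ 1208 (mod 1289)
27^33 = 27^32 · 27^1 ≡ 1208 · 27 ≡ 391 (mod 1289).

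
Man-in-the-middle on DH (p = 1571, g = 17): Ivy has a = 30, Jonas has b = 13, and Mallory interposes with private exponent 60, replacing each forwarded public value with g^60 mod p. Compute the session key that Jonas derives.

221

Jonas receives Mallory's public value M = 17^60 mod 1571 instead of the honest one.
17^1 ≡ 17 (mod 1571)
17^2 = (17^1)^2 ≡ 17^2 = 289 ≡ 289 (mod 1571)
17^4 = (17^2)^2 ≡ 289^2 = 83521 ≡ 258 (mod 1571)
17^8 = (17^4)^2 ≡ 258^2 = 66564 ≡ 582 (mod 1571)
17^16 = (17^8)^2 ≡ 582^2 = 338724 ≡ 959 (mod 1571)
17^32 = (17^16)^2 ≡ 959^2 = 919681 ≡ 646 (mod 1571)
17^60 = 17^32 · 17^16 · 17^8 · 17^4 ≡ 646 · 959 · 582 · 258 ≡ 217 (mod 1571).
So M = 217. Jonas computes K = M^13 mod 1571.
217^1 ≡ 217 (mod 1571)
217^2 = (217^1)^2 ≡ 217^2 = 47089 ≡ 1530 (mod 1571)
217^4 = (217^2)^2 ≡ 1530^2 = 2340900 ≡ 110 (mod 1571)
217^8 = (217^4)^2 ≡ 110^2 = 12100 ≡ 1103 (mod 1571)
217^13 = 217^8 · 217^4 · 217^1 ≡ 1103 · 110 · 217 ≡ 221 (mod 1571).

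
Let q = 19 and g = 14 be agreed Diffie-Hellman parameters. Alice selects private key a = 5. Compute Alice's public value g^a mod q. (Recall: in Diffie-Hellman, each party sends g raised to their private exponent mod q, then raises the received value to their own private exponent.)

10

Public value = 14^5 mod 19.
14^1 ≡ 14 (mod 19)
14^2 = (14^1)^2 ≡ 14^2 = 196 ≡ 6 (mod 19)
14^4 = (14^2)^2 ≡ 6^2 = 36 ≡ 17 (mod 19)
14^5 = 14^4 · 14^1 ≡ 17 · 14 ≡ 10 (mod 19).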